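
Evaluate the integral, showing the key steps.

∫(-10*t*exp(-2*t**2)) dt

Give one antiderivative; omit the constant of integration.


Step 1. Substitute u = t**2, turning ∫(-10*t*exp(-2*t**2)) dt into ∫(-5*exp(-2*u)) du: now ∫(-5*exp(-2*u)) du.
Step 2. Evaluate the standard form: now 5*exp(-2*u)/2.
Step 3. Substitute back u = t**2: now 5*exp(-2*t**2)/2.
Answer: 5*exp(-2*t**2)/2.


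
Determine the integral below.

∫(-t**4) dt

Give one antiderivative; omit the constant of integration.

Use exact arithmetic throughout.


Answer: -t**5/5.


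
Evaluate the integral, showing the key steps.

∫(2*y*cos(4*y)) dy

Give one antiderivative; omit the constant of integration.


Step 1. Integrate ∫(2*y*cos(4*y)) dy by parts with u = y, dv = (2*cos(4*y)) dy, so v = sin(4*y)/2: now y*sin(4*y)/2 + ∫(-sin(4*y)/2) dy.
Step 2. Evaluate the standard form: now y*sin(4*y)/2 + cos(4*y)/8.
Answer: y*sin(4*y)/2 + cos(4*y)/8.


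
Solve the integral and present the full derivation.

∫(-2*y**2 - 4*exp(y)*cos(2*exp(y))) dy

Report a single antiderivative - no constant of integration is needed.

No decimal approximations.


Step 1. Rewrite: now ∫(-2*y**2) dy + ∫(-4*exp(y)*cos(2*exp(y))) dy.
Step 2. Substitute u = exp(y), turning ∫(-4*exp(y)*cos(2*exp(y))) dy into ∫(-4*cos(2*u)) du: now ∫(-2*y**2) dy + ∫(-4*cos(2*u)) du.
Step 3. Evaluate the standard form: now -2*sin(2*u) + ∫(-2*y**2) dy.
Step 4. Substitute back u = exp(y): now -2*sin(2*exp(y)) + ∫(-2*y**2) dy.
Step 5. Evaluate the standard form: now -2*y**3/3 - 2*sin(2*exp(y)).
Answer: -2*y**3/3 - 2*sin(2*exp(y)).


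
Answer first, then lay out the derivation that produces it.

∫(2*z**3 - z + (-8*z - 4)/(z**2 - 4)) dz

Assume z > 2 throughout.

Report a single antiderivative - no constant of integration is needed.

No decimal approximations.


The answer is z**4/2 - z**2/2 - 5*log(z - 2) - 3*log(z + 2).
Step 1. Rewrite: now ∫(-z) dz + ∫(2*z**3) dz + ∫((-8*z - 4)/(z**2 - 4)) dz.
Step 2. Evaluate the standard form: now -z**2/2 + ∫(2*z**3) dz + ∫((-8*z - 4)/(z**2 - 4)) dz.
Step 3. Decompose ∫((-8*z - 4)/(z**2 - 4)) dz by partial fractions, (-8*z - 4)/(z**2 - 4) = -3/(z + 2) - 5/(z - 2): now -z**2/2 + ∫(2*z**3) dz + ∫(-5/(z - 2)) dz + ∫(-3/(z + 2)) dz.
Step 4. Evaluate the standard form [assuming z > 2]: now -z**2/2 - 5*log(z - 2) + ∫(2*z**3) dz + ∫(-3/(z + 2)) dz.
Step 5. Evaluate the standard form [assuming z > -2]: now -z**2/2 - 5*log(z - 2) - 3*log(z + 2) + ∫(2*z**3) dz.
Step 6. Evaluate the standard form: now z**4/2 - z**2/2 - 5*log(z - 2) - 3*log(z + 2).
Answer: z**4/2 - z**2/2 - 5*log(z - 2) - 3*log(z + 2).


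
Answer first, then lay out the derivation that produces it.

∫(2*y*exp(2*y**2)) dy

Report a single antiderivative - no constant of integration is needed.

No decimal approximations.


The answer is exp(2*y**2)/2.
Step 1. Substitute u = y**2, turning ∫(2*y*exp(2*y**2)) dy into ∫(exp(2*u)) du: now ∫(exp(2*u)) du.
Step 2. Evaluate the standard form: now exp(2*u)/2.
Step 3. Substitute back u = y**2: now exp(2*y**2)/2.
Answer: exp(2*y**2)/2.


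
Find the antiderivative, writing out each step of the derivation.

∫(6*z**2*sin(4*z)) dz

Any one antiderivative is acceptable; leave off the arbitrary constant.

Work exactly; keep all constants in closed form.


Step 1. Integrate ∫(6*z**2*sin(4*z)) dz by parts with u = z**2, dv = (6*sin(4*z)) dz, so v = -3*cos(4*z)/2: now -3*z**2*cos(4*z)/2 + ∫(3*z*cos(4*z)) dz.
Step 2. Integrate ∫(3*z*cos(4*z)) dz by parts with u = z, dv = (3*cos(4*z)) dz, so v = 3*sin(4*z)/4: now -3*z**2*cos(4*z)/2 + 3*z*sin(4*z)/4 + ∫(-3*sin(4*z)/4) dz.
Step 3. Evaluate the standard form: now -3*z**2*cos(4*z)/2 + 3*z*sin(4*z)/4 + 3*cos(4*z)/16.
Answer: -3*z**2*cos(4*z)/2 + 3*z*sin(4*z)/4 + 3*cos(4*z)/16.


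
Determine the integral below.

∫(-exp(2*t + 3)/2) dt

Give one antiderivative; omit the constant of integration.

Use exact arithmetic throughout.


Answer: -exp(2*t + 3)/4.


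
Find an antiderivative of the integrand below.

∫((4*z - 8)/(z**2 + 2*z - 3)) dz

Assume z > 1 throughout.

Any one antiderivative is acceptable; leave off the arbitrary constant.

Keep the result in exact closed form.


Answer: -log(z - 1) + 5*log(z + 3).


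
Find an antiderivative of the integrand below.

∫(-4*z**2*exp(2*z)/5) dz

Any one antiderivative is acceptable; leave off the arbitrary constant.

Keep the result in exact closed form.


Answer: -2*z**2*exp(2*z)/5 + 2*z*exp(2*z)/5 - exp(2*z)/5.


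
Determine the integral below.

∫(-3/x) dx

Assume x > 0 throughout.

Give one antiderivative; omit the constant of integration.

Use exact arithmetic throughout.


Answer: -3*log(x).


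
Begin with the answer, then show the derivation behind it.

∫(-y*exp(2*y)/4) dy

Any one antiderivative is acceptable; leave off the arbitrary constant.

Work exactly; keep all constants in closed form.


The answer is -y*exp(2*y)/8 + exp(2*y)/16.
Step 1. Integrate ∫(-y*exp(2*y)/4) dy by parts with u = y, dv = (-exp(2*y)/4) dy, so v = -exp(2*y)/8: now -y*exp(2*y)/8 + ∫(exp(2*y)/8) dy.
Step 2. Evaluate the standard form: now -y*exp(2*y)/8 + exp(2*y)/16.
Answer: -y*exp(2*y)/8 + exp(2*y)/16.


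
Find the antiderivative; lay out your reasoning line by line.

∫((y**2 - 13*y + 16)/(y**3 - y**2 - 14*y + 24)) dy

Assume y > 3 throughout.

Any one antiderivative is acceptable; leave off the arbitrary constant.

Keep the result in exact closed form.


Step 1. Decompose ∫((y**2 - 13*y + 16)/(y**3 - y**2 - 14*y + 24)) dy by partial fractions, (y**2 - 13*y + 16)/(y**3 - y**2 - 14*y + 24) = 2/(y + 4) + 1/(y - 2) - 2/(y - 3): now ∫(-2/(y - 3)) dy + ∫(1/(y - 2)) dy + ∫(2/(y + 4)) dy.
Step 2. Evaluate the standard form [assuming y > 2]: now log(y - 2) + ∫(-2/(y - 3)) dy + ∫(2/(y + 4)) dy.
Step 3. Evaluate the standard form [assuming y > -4]: now log(y - 2) + 2*log(y + 4) + ∫(-2/(y - 3)) dy.
Step 4. Evaluate the standard form [assuming y > 3]: now -2*log(y - 3) + log(y - 2) + 2*log(y + 4).
Answer: -2*log(y - 3) + log(y - 2) + 2*log(y + 4).


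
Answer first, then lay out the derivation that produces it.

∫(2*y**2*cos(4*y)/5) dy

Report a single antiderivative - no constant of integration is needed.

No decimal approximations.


The answer is y**2*sin(4*y)/10 + y*cos(4*y)/20 - sin(4*y)/80.
Step 1. Integrate ∫(2*y**2*cos(4*y)/5) dy by parts with u = y**2, dv = (2*cos(4*y)/5) dy, so v = sin(4*y)/10: now y**2*sin(4*y)/10 + ∫(-y*sin(4*y)/5) dy.
Step 2. Integrate ∫(-y*sin(4*y)/5) dy by parts with u = y, dv = (-sin(4*y)/5) dy, so v = cos(4*y)/20: now y**2*sin(4*y)/10 + y*cos(4*y)/20 + ∫(-cos(4*y)/20) dy.
Step 3. Evaluate the standard form: now y**2*sin(4*y)/10 + y*cos(4*y)/20 - sin(4*y)/80.
Answer: y**2*sin(4*y)/10 + y*cos(4*y)/20 - sin(4*y)/80.


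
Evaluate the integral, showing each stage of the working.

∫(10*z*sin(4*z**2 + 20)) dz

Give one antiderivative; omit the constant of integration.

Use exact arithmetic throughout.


Step 1. Substitute u = z**2 + 5, turning ∫(10*z*sin(4*z**2 + 20)) dz into ∫(5*sin(4*u)) du: now ∫(5*sin(4*u)) du.
Step 2. Evaluate the standard form: now -5*cos(4*u)/4.
Step 3. Substitute back u = z**2 + 5: now -5*cos(4*z**2 + 20)/4.
Answer: -5*cos(4*z**2 + 20)/4.


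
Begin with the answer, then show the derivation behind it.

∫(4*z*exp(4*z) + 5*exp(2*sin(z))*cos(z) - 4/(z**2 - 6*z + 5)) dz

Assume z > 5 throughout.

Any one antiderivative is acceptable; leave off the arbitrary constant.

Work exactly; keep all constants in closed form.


The answer is z*exp(4*z) - exp(4*z)/4 + 5*exp(2*sin(z))/2 - log(z - 5) + log(z - 1).
Step 1. Rewrite: now ∫(4*z*exp(4*z)) dz + ∫(5*exp(2*sin(z))*cos(z)) dz + ∫(-4/(z**2 - 6*z + 5)) dz.
Step 2. Integrate ∫(4*z*exp(4*z)) dz by parts with u = z, dv = (4*exp(4*z)) dz, so v = exp(4*z): now z*exp(4*z) + ∫(5*exp(2*sin(z))*cos(z)) dz + ∫(-4/(z**2 - 6*z + 5)) dz + ∫(-exp(4*z)) dz.
Step 3. Evaluate the standard form: now z*exp(4*z) - exp(4*z)/4 + ∫(5*exp(2*sin(z))*cos(z)) dz + ∫(-4/(z**2 - 6*z + 5)) dz.
Step 4. Substitute u = sin(z), turning ∫(5*exp(2*sin(z))*cos(z)) dz into ∫(5*exp(2*u)) du: now z*exp(4*z) - exp(4*z)/4 + ∫(-4/(z**2 - 6*z + 5)) dz + ∫(5*exp(2*u)) du.
Step 5. Evaluate the standard form: now z*exp(4*z) + 5*exp(2*u)/2 - exp(4*z)/4 + ∫(-4/(z**2 - 6*z + 5)) dz.
Step 6. Substitute back u = sin(z): now z*exp(4*z) - exp(4*z)/4 + 5*exp(2*sin(z))/2 + ∫(-4/(z**2 - 6*z + 5)) dz.
Step 7. Decompose ∫(-4/(z**2 - 6*z + 5)) dz by partial fractions, -4/(z**2 - 6*z + 5) = 1/(z - 1) - 1/(z - 5): now z*exp(4*z) - exp(4*z)/4 + 5*exp(2*sin(z))/2 + ∫(-1/(z - 5)) dz + ∫(1/(z - 1)) dz.
Step 8. Evaluate the standard form [assuming z > 5]: now z*exp(4*z) - exp(4*z)/4 + 5*exp(2*sin(z))/2 - log(z - 5) + ∫(1/(z - 1)) dz.
Step 9. Evaluate the standard form [assuming z > 1]: now z*exp(4*z) - exp(4*z)/4 + 5*exp(2*sin(z))/2 - log(z - 5) + log(z - 1).
Answer: z*exp(4*z) - exp(4*z)/4 + 5*exp(2*sin(z))/2 - log(z - 5) + log(z - 1).


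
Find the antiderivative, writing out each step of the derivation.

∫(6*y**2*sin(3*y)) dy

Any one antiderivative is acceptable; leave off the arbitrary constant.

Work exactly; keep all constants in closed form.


Step 1. Integrate ∫(6*y**2*sin(3*y)) dy by parts with u = y**2, dv = (6*sin(3*y)) dy, so v = -2*cos(3*y): now -2*y**2*cos(3*y) + ∫(4*y*cos(3*y)) dy.
Step 2. Integrate ∫(4*y*cos(3*y)) dy by parts with u = y, dv = (4*cos(3*y)) dy, so v = 4*sin(3*y)/3: now -2*y**2*cos(3*y) + 4*y*sin(3*y)/3 + ∫(-4*sin(3*y)/3) dy.
Step 3. Evaluate the standard form: now -2*y**2*cos(3*y) + 4*y*sin(3*y)/3 + 4*cos(3*y)/9.
Answer: -2*y**2*cos(3*y) + 4*y*sin(3*y)/3 + 4*cos(3*y)/9.


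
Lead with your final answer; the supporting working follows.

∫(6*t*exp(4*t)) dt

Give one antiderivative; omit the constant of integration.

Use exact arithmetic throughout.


The answer is 3*t*exp(4*t)/2 - 3*exp(4*t)/8.
Step 1. Integrate ∫(6*t*exp(4*t)) dt by parts with u = t, dv = (6*exp(4*t)) dt, so v = 3*exp(4*t)/2: now 3*t*exp(4*t)/2 + ∫(-3*exp(4*t)/2) dt.
Step 2. Evaluate the standard form: now 3*t*exp(4*t)/2 - 3*exp(4*t)/8.
Answer: 3*t*exp(4*t)/2 - 3*exp(4*t)/8.


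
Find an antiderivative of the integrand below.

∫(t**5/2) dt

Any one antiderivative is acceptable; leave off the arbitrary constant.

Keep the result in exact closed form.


Answer: t**6/12.


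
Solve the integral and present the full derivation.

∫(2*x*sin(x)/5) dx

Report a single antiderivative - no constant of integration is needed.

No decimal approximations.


Step 1. Integrate ∫(2*x*sin(x)/5) dx by parts with u = x, dv = (2*sin(x)/5) dx, so v = -2*cos(x)/5: now -2*x*cos(x)/5 + ∫(2*cos(x)/5) dx.
Step 2. Evaluate the standard form: now -2*x*cos(x)/5 + 2*sin(x)/5.
Answer: -2*x*cos(x)/5 + 2*sin(x)/5.


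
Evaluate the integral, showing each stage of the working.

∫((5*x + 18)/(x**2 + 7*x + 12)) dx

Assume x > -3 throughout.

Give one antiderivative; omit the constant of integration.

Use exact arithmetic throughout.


Step 1. Decompose ∫((5*x + 18)/(x**2 + 7*x + 12)) dx by partial fractions, (5*x + 18)/(x**2 + 7*x + 12) = 2/(x + 4) + 3/(x + 3): now ∫(3/(x + 3)) dx + ∫(2/(x + 4)) dx.
Step 2. Evaluate the standard form [assuming x > -3]: now 3*log(x + 3) + ∫(2/(x + 4)) dx.
Step 3. Evaluate the standard form [assuming x > -4]: now 3*log(x + 3) + 2*log(x + 4).
Answer: 3*log(x + 3) + 2*log(x + 4).


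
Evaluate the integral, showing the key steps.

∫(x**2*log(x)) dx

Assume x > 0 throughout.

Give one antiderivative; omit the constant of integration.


Step 1. Integrate ∫(x**2*log(x)) dx by parts with u = log(x), dv = (x**2) dx, so v = x**3/3 [assuming x > 0]: now x**3*log(x)/3 + ∫(-x**2/3) dx.
Step 2. Evaluate the standard form: now x**3*log(x)/3 - x**3/9.
Answer: x**3*log(x)/3 - x**3/9.


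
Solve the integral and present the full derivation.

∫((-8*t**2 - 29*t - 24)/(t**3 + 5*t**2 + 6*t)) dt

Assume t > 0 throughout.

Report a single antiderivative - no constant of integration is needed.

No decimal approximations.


Step 1. Decompose ∫((-8*t**2 - 29*t - 24)/(t**3 + 5*t**2 + 6*t)) dt by partial fractions, (-8*t**2 - 29*t - 24)/(t**3 + 5*t**2 + 6*t) = -3/(t + 3) - 1/(t + 2) - 4/t: now ∫(-4/t) dt + ∫(-1/(t + 2)) dt + ∫(-3/(t + 3)) dt.
Step 2. Evaluate the standard form [assuming t > -2]: now -log(t + 2) + ∫(-4/t) dt + ∫(-3/(t + 3)) dt.
Step 3. Evaluate the standard form [assuming t > 0]: now -4*log(t) - log(t + 2) + ∫(-3/(t + 3)) dt.
Step 4. Evaluate the standard form [assuming t > -3]: now -4*log(t) - log(t + 2) - 3*log(t + 3).
Answer: -4*log(t) - log(t + 2) - 3*log(t + 3).


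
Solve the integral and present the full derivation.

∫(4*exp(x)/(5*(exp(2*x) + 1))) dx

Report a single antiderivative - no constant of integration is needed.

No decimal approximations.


Step 1. Substitute u = exp(x), turning ∫(4*exp(x)/(5*(exp(2*x) + 1))) dx into ∫(4/(5*(u**2 + 1))) du: now ∫(4/(5*(u**2 + 1))) du.
Step 2. Evaluate the standard form: now 4*atan(u)/5.
Step 3. Substitute back u = exp(x): now 4*atan(exp(x))/5.
Answer: 4*atan(exp(x))/5.


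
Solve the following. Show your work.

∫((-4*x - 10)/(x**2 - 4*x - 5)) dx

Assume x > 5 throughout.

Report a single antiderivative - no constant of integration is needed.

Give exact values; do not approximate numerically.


Step 1. Decompose ∫((-4*x - 10)/(x**2 - 4*x - 5)) dx by partial fractions, (-4*x - 10)/(x**2 - 4*x - 5) = 1/(x + 1) - 5/(x - 5): now ∫(-5/(x - 5)) dx + ∫(1/(x + 1)) dx.
Step 2. Evaluate the standard form [assuming x > 5]: now -5*log(x - 5) + ∫(1/(x + 1)) dx.
Step 3. Evaluate the standard form [assuming x > -1]: now -5*log(x - 5) + log(x + 1).
Answer: -5*log(x - 5) + log(x + 1).


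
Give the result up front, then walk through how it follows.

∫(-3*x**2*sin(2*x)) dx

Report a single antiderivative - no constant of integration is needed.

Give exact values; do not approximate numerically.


The answer is 3*x**2*cos(2*x)/2 - 3*x*sin(2*x)/2 - 3*cos(2*x)/4.
Step 1. Integrate ∫(-3*x**2*sin(2*x)) dx by parts with u = x**2, dv = (-3*sin(2*x)) dx, so v = 3*cos(2*x)/2: now 3*x**2*cos(2*x)/2 + ∫(-3*x*cos(2*x)) dx.
Step 2. Integrate ∫(-3*x*cos(2*x)) dx by parts with u = x, dv = (-3*cos(2*x)) dx, so v = -3*sin(2*x)/2: now 3*x**2*cos(2*x)/2 - 3*x*sin(2*x)/2 + ∫(3*sin(2*x)/2) dx.
Step 3. Evaluate the standard form: now 3*x**2*cos(2*x)/2 - 3*x*sin(2*x)/2 - 3*cos(2*x)/4.
Answer: 3*x**2*cos(2*x)/2 - 3*x*sin(2*x)/2 - 3*cos(2*x)/4.


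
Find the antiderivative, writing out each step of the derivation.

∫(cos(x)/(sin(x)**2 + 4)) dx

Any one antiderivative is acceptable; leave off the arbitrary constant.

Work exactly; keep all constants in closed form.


Step 1. Substitute u = sin(x), turning ∫(cos(x)/(sin(x)**2 + 4)) dx into ∫(1/(u**2 + 4)) du: now ∫(1/(u**2 + 4)) du.
Step 2. Evaluate the standard form: now atan(u/2)/2.
Step 3. Substitute back u = sin(x): now atan(sin(x)/2)/2.
Answer: atan(sin(x)/2)/2.


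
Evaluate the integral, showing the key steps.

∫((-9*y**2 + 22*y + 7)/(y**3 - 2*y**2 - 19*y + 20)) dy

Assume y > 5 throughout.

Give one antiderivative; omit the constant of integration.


Step 1. Decompose ∫((-9*y**2 + 22*y + 7)/(y**3 - 2*y**2 - 19*y + 20)) dy by partial fractions, (-9*y**2 + 22*y + 7)/(y**3 - 2*y**2 - 19*y + 20) = -5/(y + 4) - 1/(y - 1) - 3/(y - 5): now ∫(-3/(y - 5)) dy + ∫(-1/(y - 1)) dy + ∫(-5/(y + 4)) dy.
Step 2. Evaluate the standard form [assuming y > 5]: now -3*log(y - 5) + ∫(-1/(y - 1)) dy + ∫(-5/(y + 4)) dy.
Step 3. Evaluate the standard form [assuming y > -4]: now -3*log(y - 5) - 5*log(y + 4) + ∫(-1/(y - 1)) dy.
Step 4. Evaluate the standard form [assuming y > 1]: now -3*log(y - 5) - log(y - 1) - 5*log(y + 4).
Answer: -3*log(y - 5) - log(y - 1) - 5*log(y + 4).


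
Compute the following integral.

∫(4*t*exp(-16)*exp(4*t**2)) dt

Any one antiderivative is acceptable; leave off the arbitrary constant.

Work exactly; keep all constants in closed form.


Answer: exp(4*t**2 - 16)/2.


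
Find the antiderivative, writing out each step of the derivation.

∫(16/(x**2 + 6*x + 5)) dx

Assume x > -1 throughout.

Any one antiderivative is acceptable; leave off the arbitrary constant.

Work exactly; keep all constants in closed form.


Step 1. Decompose ∫(16/(x**2 + 6*x + 5)) dx by partial fractions, 16/(x**2 + 6*x + 5) = -4/(x + 5) + 4/(x + 1): now ∫(4/(x + 1)) dx + ∫(-4/(x + 5)) dx.
Step 2. Evaluate the standard form [assuming x > -5]: now -4*log(x + 5) + ∫(4/(x + 1)) dx.
Step 3. Evaluate the standard form [assuming x > -1]: now 4*log(x + 1) - 4*log(x + 5).
Answer: 4*log(x + 1) - 4*log(x + 5).


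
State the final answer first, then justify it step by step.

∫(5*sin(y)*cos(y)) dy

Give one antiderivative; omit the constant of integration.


The answer is 5*sin(y)**2/2.
Step 1. Substitute u = sin(y), turning ∫(5*sin(y)*cos(y)) dy into ∫(5*u) du: now ∫(5*u) du.
Step 2. Evaluate the standard form: now 5*u**2/2.
Step 3. Substitute back u = sin(y): now 5*sin(y)**2/2.
Answer: 5*sin(y)**2/2.


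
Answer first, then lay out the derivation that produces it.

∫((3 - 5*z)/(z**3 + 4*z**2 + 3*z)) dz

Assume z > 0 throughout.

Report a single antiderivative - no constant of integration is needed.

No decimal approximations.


The answer is log(z) - 4*log(z + 1) + 3*log(z + 3).
Step 1. Decompose ∫((3 - 5*z)/(z**3 + 4*z**2 + 3*z)) dz by partial fractions, (3 - 5*z)/(z**3 + 4*z**2 + 3*z) = 3/(z + 3) - 4/(z + 1) + 1/z: now ∫(1/z) dz + ∫(-4/(z + 1)) dz + ∫(3/(z + 3)) dz.
Step 2. Evaluate the standard form [assuming z > -1]: now -4*log(z + 1) + ∫(1/z) dz + ∫(3/(z + 3)) dz.
Step 3. Evaluate the standard form [assuming z > 0]: now log(z) - 4*log(z + 1) + ∫(3/(z + 3)) dz.
Step 4. Evaluate the standard form [assuming z > -3]: now log(z) - 4*log(z + 1) + 3*log(z + 3).
Answer: log(z) - 4*log(z + 1) + 3*log(z + 3).


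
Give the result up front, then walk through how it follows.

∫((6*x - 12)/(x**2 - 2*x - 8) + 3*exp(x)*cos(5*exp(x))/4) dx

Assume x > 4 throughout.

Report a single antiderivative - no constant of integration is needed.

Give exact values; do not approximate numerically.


The answer is 2*log(x - 4) + 4*log(x + 2) + 3*sin(5*exp(x))/20.
Step 1. Rewrite: now ∫((6*x - 12)/(x**2 - 2*x - 8)) dx + ∫(3*exp(x)*cos(5*exp(x))/4) dx.
Step 2. Decompose ∫((6*x - 12)/(x**2 - 2*x - 8)) dx by partial fractions, (6*x - 12)/(x**2 - 2*x - 8) = 4/(x + 2) + 2/(x - 4): now ∫(3*exp(x)*cos(5*exp(x))/4) dx + ∫(2/(x - 4)) dx + ∫(4/(x + 2)) dx.
Step 3. Evaluate the standard form [assuming x > 4]: now 2*log(x - 4) + ∫(3*exp(x)*cos(5*exp(x))/4) dx + ∫(4/(x + 2)) dx.
Step 4. Evaluate the standard form [assuming x > -2]: now 2*log(x - 4) + 4*log(x + 2) + ∫(3*exp(x)*cos(5*exp(x))/4) dx.
Step 5. Substitute u = exp(x), turning ∫(3*exp(x)*cos(5*exp(x))/4) dx into ∫(3*cos(5*u)/4) du: now 2*log(x - 4) + 4*log(x + 2) + ∫(3*cos(5*u)/4) du.
Step 6. Evaluate the standard form: now 2*log(x - 4) + 4*log(x + 2) + 3*sin(5*u)/20.
Step 7. Substitute back u = exp(x): now 2*log(x - 4) + 4*log(x + 2) + 3*sin(5*exp(x))/20.
Answer: 2*log(x - 4) + 4*log(x + 2) + 3*sin(5*exp(x))/20.


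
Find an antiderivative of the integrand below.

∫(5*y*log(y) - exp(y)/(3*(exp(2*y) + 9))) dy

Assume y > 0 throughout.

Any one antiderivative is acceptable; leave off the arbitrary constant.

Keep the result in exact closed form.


Answer: 5*y**2*log(y)/2 - 5*y**2/4 - atan(exp(y)/3)/9.


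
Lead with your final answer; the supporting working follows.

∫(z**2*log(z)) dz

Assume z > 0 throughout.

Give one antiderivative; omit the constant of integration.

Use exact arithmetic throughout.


The answer is z**3*log(z)/3 - z**3/9.
Step 1. Integrate ∫(z**2*log(z)) dz by parts with u = log(z), dv = (z**2) dz, so v = z**3/3 [assuming z > 0]: now z**3*log(z)/3 + ∫(-z**2/3) dz.
Step 2. Evaluate the standard form: now z**3*log(z)/3 - z**3/9.
Answer: z**3*log(z)/3 - z**3/9.


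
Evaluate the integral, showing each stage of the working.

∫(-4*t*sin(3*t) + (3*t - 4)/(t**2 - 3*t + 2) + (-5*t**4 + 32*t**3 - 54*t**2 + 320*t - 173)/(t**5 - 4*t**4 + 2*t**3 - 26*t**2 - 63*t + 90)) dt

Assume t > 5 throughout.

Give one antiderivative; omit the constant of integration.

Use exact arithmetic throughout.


Step 1. Rewrite: now ∫(-4*t*sin(3*t)) dt + ∫((3*t - 4)/(t**2 - 3*t + 2)) dt + ∫((-5*t**4 + 32*t**3 - 54*t**2 + 320*t - 173)/(t**5 - 4*t**4 + 2*t**3 - 26*t**2 - 63*t + 90)) dt.
Step 2. Integrate ∫(-4*t*sin(3*t)) dt by parts with u = t, dv = (-4*sin(3*t)) dt, so v = 4*cos(3*t)/3: now 4*t*cos(3*t)/3 + ∫((3*t - 4)/(t**2 - 3*t + 2)) dt + ∫((-5*t**4 + 32*t**3 - 54*t**2 + 320*t - 173)/(t**5 - 4*t**4 + 2*t**3 - 26*t**2 - 63*t + 90)) dt + ∫(-4*cos(3*t)/3) dt.
Step 3. Evaluate the standard form: now 4*t*cos(3*t)/3 - 4*sin(3*t)/9 + ∫((3*t - 4)/(t**2 - 3*t + 2)) dt + ∫((-5*t**4 + 32*t**3 - 54*t**2 + 320*t - 173)/(t**5 - 4*t**4 + 2*t**3 - 26*t**2 - 63*t + 90)) dt.
Step 4. Decompose ∫((-5*t**4 + 32*t**3 - 54*t**2 + 320*t - 173)/(t**5 - 4*t**4 + 2*t**3 - 26*t**2 - 63*t + 90)) dt by partial fractions, (-5*t**4 + 32*t**3 - 54*t**2 + 320*t - 173)/(t**5 - 4*t**4 + 2*t**3 - 26*t**2 - 63*t + 90) = -2/(t**2 + 9) - 5/(t + 2) - 1/(t - 1) + 1/(t - 5): now 4*t*cos(3*t)/3 - 4*sin(3*t)/9 + ∫((3*t - 4)/(t**2 - 3*t + 2)) dt + ∫(1/(t - 5)) dt + ∫(-1/(t - 1)) dt + ∫(-5/(t + 2)) dt + ∫(-2/(t**2 + 9)) dt.
Step 5. Evaluate the standard form [assuming t > -2]: now 4*t*cos(3*t)/3 - 5*log(t + 2) - 4*sin(3*t)/9 + ∫((3*t - 4)/(t**2 - 3*t + 2)) dt + ∫(1/(t - 5)) dt + ∫(-1/(t - 1)) dt + ∫(-2/(t**2 + 9)) dt.
Step 6. Evaluate the standard form [assuming t > 1]: now 4*t*cos(3*t)/3 - log(t - 1) - 5*log(t + 2) - 4*sin(3*t)/9 + ∫((3*t - 4)/(t**2 - 3*t + 2)) dt + ∫(1/(t - 5)) dt + ∫(-2/(t**2 + 9)) dt.
Step 7. Evaluate the standard form [assuming t > 5]: now 4*t*cos(3*t)/3 + log(t - 5) - log(t - 1) - 5*log(t + 2) - 4*sin(3*t)/9 + ∫((3*t - 4)/(t**2 - 3*t + 2)) dt + ∫(-2/(t**2 + 9)) dt.
Step 8. Evaluate the standard form: now 4*t*cos(3*t)/3 + log(t - 5) - log(t - 1) - 5*log(t + 2) - 4*sin(3*t)/9 - 2*atan(t/3)/3 + ∫((3*t - 4)/(t**2 - 3*t + 2)) dt.
Step 9. Decompose ∫((3*t - 4)/(t**2 - 3*t + 2)) dt by partial fractions, (3*t - 4)/(t**2 - 3*t + 2) = 1/(t - 1) + 2/(t - 2): now 4*t*cos(3*t)/3 + log(t - 5) - log(t - 1) - 5*log(t + 2) - 4*sin(3*t)/9 - 2*atan(t/3)/3 + ∫(2/(t - 2)) dt + ∫(1/(t - 1)) dt.
Step 10. Evaluate the standard form [assuming t > 1]: now 4*t*cos(3*t)/3 + log(t - 5) - 5*log(t + 2) - 4*sin(3*t)/9 - 2*atan(t/3)/3 + ∫(2/(t - 2)) dt.
Step 11. Evaluate the standard form [assuming t > 2]: now 4*t*cos(3*t)/3 + log(t - 5) + 2*log(t - 2) - 5*log(t + 2) - 4*sin(3*t)/9 - 2*atan(t/3)/3.
Answer: 4*t*cos(3*t)/3 + log(t - 5) + 2*log(t - 2) - 5*log(t + 2) - 4*sin(3*t)/9 - 2*atan(t/3)/3.


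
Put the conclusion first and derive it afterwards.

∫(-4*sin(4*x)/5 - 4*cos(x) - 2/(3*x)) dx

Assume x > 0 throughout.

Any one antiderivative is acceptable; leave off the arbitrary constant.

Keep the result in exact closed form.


The answer is -2*log(x)/3 - 4*sin(x) + cos(4*x)/5.
Step 1. Rewrite: now ∫(-2/(3*x)) dx + ∫(-4*sin(4*x)/5) dx + ∫(-4*cos(x)) dx.
Step 2. Evaluate the standard form: now -4*sin(x) + ∫(-2/(3*x)) dx + ∫(-4*sin(4*x)/5) dx.
Step 3. Evaluate the standard form: now -4*sin(x) + cos(4*x)/5 + ∫(-2/(3*x)) dx.
Step 4. Evaluate the standard form [assuming x > 0]: now -2*log(x)/3 - 4*sin(x) + cos(4*x)/5.
Answer: -2*log(x)/3 - 4*sin(x) + cos(4*x)/5.


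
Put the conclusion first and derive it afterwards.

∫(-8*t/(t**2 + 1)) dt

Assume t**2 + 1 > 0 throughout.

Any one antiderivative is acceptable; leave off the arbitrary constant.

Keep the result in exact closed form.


The answer is -4*log(t**2 + 1).
Step 1. Substitute u = t**2 + 1, turning ∫(-8*t/(t**2 + 1)) dt into ∫(-4/u) du: now ∫(-4/u) du.
Step 2. Evaluate the standard form [assuming u > 0]: now -4*log(u).
Step 3. Substitute back u = t**2 + 1: now -4*log(t**2 + 1).
Answer: -4*log(t**2 + 1).


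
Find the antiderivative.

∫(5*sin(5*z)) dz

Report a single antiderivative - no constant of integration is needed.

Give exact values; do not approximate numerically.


Answer: -cos(5*z).


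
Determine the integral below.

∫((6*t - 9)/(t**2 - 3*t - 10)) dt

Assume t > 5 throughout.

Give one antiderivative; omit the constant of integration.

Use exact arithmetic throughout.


Answer: 3*log(t - 5) + 3*log(t + 2).


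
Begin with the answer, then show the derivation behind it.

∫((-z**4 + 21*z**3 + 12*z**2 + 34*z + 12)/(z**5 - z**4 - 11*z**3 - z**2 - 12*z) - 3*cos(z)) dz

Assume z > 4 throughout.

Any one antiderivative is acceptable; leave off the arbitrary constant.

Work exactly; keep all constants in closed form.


The answer is -log(z) + 3*log(z - 4) - 3*log(z + 3) - 3*sin(z) - atan(z).
Step 1. Rewrite: now ∫((-z**4 + 21*z**3 + 12*z**2 + 34*z + 12)/(z**5 - z**4 - 11*z**3 - z**2 - 12*z)) dz + ∫(-3*cos(z)) dz.
Step 2. Evaluate the standard form: now -3*sin(z) + ∫((-z**4 + 21*z**3 + 12*z**2 + 34*z + 12)/(z**5 - z**4 - 11*z**3 - z**2 - 12*z)) dz.
Step 3. Decompose ∫((-z**4 + 21*z**3 + 12*z**2 + 34*z + 12)/(z**5 - z**4 - 11*z**3 - z**2 - 12*z)) dz by partial fractions, (-z**4 + 21*z**3 + 12*z**2 + 34*z + 12)/(z**5 - z**4 - 11*z**3 - z**2 - 12*z) = -1/(z**2 + 1) - 3/(z + 3) + 3/(z - 4) - 1/z: now -3*sin(z) + ∫(-1/z) dz + ∫(3/(z - 4)) dz + ∫(-3/(z + 3)) dz + ∫(-1/(z**2 + 1)) dz.
Step 4. Evaluate the standard form [assuming z > 0]: now -log(z) - 3*sin(z) + ∫(3/(z - 4)) dz + ∫(-3/(z + 3)) dz + ∫(-1/(z**2 + 1)) dz.
Step 5. Evaluate the standard form [assuming z > 4]: now -log(z) + 3*log(z - 4) - 3*sin(z) + ∫(-3/(z + 3)) dz + ∫(-1/(z**2 + 1)) dz.
Step 6. Evaluate the standard form [assuming z > -3]: now -log(z) + 3*log(z - 4) - 3*log(z + 3) - 3*sin(z) + ∫(-1/(z**2 + 1)) dz.
Step 7. Evaluate the standard form: now -log(z) + 3*log(z - 4) - 3*log(z + 3) - 3*sin(z) - atan(z).
Answer: -log(z) + 3*log(z - 4) - 3*log(z + 3) - 3*sin(z) - atan(z).


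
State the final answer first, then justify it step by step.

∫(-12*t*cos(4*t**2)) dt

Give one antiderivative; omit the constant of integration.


The answer is -3*sin(4*t**2)/2.
Step 1. Substitute u = t**2, turning ∫(-12*t*cos(4*t**2)) dt into ∫(-6*cos(4*u)) du: now ∫(-6*cos(4*u)) du.
Step 2. Evaluate the standard form: now -3*sin(4*u)/2.
Step 3. Substitute back u = t**2: now -3*sin(4*t**2)/2.
Answer: -3*sin(4*t**2)/2.


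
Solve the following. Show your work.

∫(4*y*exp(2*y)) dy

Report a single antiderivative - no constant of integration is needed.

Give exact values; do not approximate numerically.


Step 1. Integrate ∫(4*y*exp(2*y)) dy by parts with u = y, dv = (4*exp(2*y)) dy, so v = 2*exp(2*y): now 2*y*exp(2*y) + ∫(-2*exp(2*y)) dy.
Step 2. Evaluate the standard form: now 2*y*exp(2*y) - exp(2*y).
Answer: 2*y*exp(2*y) - exp(2*y).


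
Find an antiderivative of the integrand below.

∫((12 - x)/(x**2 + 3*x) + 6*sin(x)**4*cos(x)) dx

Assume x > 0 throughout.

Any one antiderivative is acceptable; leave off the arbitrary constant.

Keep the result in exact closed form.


Answer: 4*log(x) - 5*log(x + 3) + 6*sin(x)**5/5.


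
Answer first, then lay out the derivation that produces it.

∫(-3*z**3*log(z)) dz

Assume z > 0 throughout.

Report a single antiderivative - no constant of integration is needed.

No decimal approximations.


The answer is -3*z**4*log(z)/4 + 3*z**4/16.
Step 1. Integrate ∫(-3*z**3*log(z)) dz by parts with u = log(z), dv = (-3*z**3) dz, so v = -3*z**4/4 [assuming z > 0]: now -3*z**4*log(z)/4 + ∫(3*z**3/4) dz.
Step 2. Evaluate the standard form: now -3*z**4*log(z)/4 + 3*z**4/16.
Answer: -3*z**4*log(z)/4 + 3*z**4/16.


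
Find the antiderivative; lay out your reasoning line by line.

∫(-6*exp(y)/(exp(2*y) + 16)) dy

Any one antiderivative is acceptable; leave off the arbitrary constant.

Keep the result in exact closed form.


Step 1. Substitute u = exp(y), turning ∫(-6*exp(y)/(exp(2*y) + 16)) dy into ∫(-6/(u**2 + 16)) du: now ∫(-6/(u**2 + 16)) du.
Step 2. Evaluate the standard form: now -3*atan(u/4)/2.
Step 3. Substitute back u = exp(y): now -3*atan(exp(y)/4)/2.
Answer: -3*atan(exp(y)/4)/2.


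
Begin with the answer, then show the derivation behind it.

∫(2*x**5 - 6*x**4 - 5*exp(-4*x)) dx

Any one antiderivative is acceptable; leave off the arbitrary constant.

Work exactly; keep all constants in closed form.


The answer is x**6/3 - 6*x**5/5 + 5*exp(-4*x)/4.
Step 1. Rewrite: now ∫(-6*x**4) dx + ∫(2*x**5) dx + ∫(-5*exp(-4*x)) dx.
Step 2. Evaluate the standard form: now -6*x**5/5 + ∫(2*x**5) dx + ∫(-5*exp(-4*x)) dx.
Step 3. Evaluate the standard form: now -6*x**5/5 + ∫(2*x**5) dx + 5*exp(-4*x)/4.
Step 4. Evaluate the standard form: now x**6/3 - 6*x**5/5 + 5*exp(-4*x)/4.
Answer: x**6/3 - 6*x**5/5 + 5*exp(-4*x)/4.


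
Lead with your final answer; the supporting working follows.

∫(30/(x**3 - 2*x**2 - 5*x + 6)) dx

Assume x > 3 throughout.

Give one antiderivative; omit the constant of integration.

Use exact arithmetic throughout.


The answer is 3*log(x - 3) - 5*log(x - 1) + 2*log(x + 2).
Step 1. Decompose ∫(30/(x**3 - 2*x**2 - 5*x + 6)) dx by partial fractions, 30/(x**3 - 2*x**2 - 5*x + 6) = 2/(x + 2) - 5/(x - 1) + 3/(x - 3): now ∫(3/(x - 3)) dx + ∫(-5/(x - 1)) dx + ∫(2/(x + 2)) dx.
Step 2. Evaluate the standard form [assuming x > -2]: now 2*log(x + 2) + ∫(3/(x - 3)) dx + ∫(-5/(x - 1)) dx.
Step 3. Evaluate the standard form [assuming x > 3]: now 3*log(x - 3) + 2*log(x + 2) + ∫(-5/(x - 1)) dx.
Step 4. Evaluate the standard form [assuming x > 1]: now 3*log(x - 3) - 5*log(x - 1) + 2*log(x + 2).
Answer: 3*log(x - 3) - 5*log(x - 1) + 2*log(x + 2).


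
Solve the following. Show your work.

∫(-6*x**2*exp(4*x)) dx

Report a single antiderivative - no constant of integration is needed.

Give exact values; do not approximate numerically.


Step 1. Integrate ∫(-6*x**2*exp(4*x)) dx by parts with u = x**2, dv = (-6*exp(4*x)) dx, so v = -3*exp(4*x)/2: now -3*x**2*exp(4*x)/2 + ∫(3*x*exp(4*x)) dx.
Step 2. Integrate ∫(3*x*exp(4*x)) dx by parts with u = x, dv = (3*exp(4*x)) dx, so v = 3*exp(4*x)/4: now -3*x**2*exp(4*x)/2 + 3*x*exp(4*x)/4 + ∫(-3*exp(4*x)/4) dx.
Step 3. Evaluate the standard form: now -3*x**2*exp(4*x)/2 + 3*x*exp(4*x)/4 - 3*exp(4*x)/16.
Answer: -3*x**2*exp(4*x)/2 + 3*x*exp(4*x)/4 - 3*exp(4*x)/16.


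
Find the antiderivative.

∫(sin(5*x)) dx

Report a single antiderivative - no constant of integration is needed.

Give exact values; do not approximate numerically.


Answer: -cos(5*x)/5.


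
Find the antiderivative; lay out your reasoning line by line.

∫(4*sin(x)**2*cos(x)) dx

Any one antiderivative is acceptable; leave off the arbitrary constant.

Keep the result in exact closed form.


Step 1. Substitute u = sin(x), turning ∫(4*sin(x)**2*cos(x)) dx into ∫(4*u**2) du: now ∫(4*u**2) du.
Step 2. Evaluate the standard form: now 4*u**3/3.
Step 3. Substitute back u = sin(x): now 4*sin(x)**3/3.
Answer: 4*sin(x)**3/3.


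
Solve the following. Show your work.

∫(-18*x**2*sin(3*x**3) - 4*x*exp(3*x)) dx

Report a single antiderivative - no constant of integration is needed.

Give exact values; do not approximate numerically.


Step 1. Rewrite: now ∫(-4*x*exp(3*x)) dx + ∫(-18*x**2*sin(3*x**3)) dx.
Step 2. Substitute u = x**3, turning ∫(-18*x**2*sin(3*x**3)) dx into ∫(-6*sin(3*u)) du: now ∫(-4*x*exp(3*x)) dx + ∫(-6*sin(3*u)) du.
Step 3. Evaluate the standard form: now 2*cos(3*u) + ∫(-4*x*exp(3*x)) dx.
Step 4. Substitute back u = x**3: now 2*cos(3*x**3) + ∫(-4*x*exp(3*x)) dx.
Step 5. Integrate ∫(-4*x*exp(3*x)) dx by parts with u = x, dv = (-4*exp(3*x)) dx, so v = -4*exp(3*x)/3: now -4*x*exp(3*x)/3 + 2*cos(3*x**3) + ∫(4*exp(3*x)/3) dx.
Step 6. Evaluate the standard form: now -4*x*exp(3*x)/3 + 4*exp(3*x)/9 + 2*cos(3*x**3).
Answer: -4*x*exp(3*x)/3 + 4*exp(3*x)/9 + 2*cos(3*x**3).


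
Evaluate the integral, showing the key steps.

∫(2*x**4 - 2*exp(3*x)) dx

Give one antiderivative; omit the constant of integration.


Step 1. Rewrite: now ∫(2*x**4) dx + ∫(-2*exp(3*x)) dx.
Step 2. Evaluate the standard form: now -2*exp(3*x)/3 + ∫(2*x**4) dx.
Step 3. Evaluate the standard form: now 2*x**5/5 - 2*exp(3*x)/3.
Answer: 2*x**5/5 - 2*exp(3*x)/3.


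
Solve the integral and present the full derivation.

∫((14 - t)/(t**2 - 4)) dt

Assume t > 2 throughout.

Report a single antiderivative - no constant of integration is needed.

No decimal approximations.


Step 1. Decompose ∫((14 - t)/(t**2 - 4)) dt by partial fractions, (14 - t)/(t**2 - 4) = -4/(t + 2) + 3/(t - 2): now ∫(3/(t - 2)) dt + ∫(-4/(t + 2)) dt.
Step 2. Evaluate the standard form [assuming t > -2]: now -4*log(t + 2) + ∫(3/(t - 2)) dt.
Step 3. Evaluate the standard form [assuming t > 2]: now 3*log(t - 2) - 4*log(t + 2).
Answer: 3*log(t - 2) - 4*log(t + 2).


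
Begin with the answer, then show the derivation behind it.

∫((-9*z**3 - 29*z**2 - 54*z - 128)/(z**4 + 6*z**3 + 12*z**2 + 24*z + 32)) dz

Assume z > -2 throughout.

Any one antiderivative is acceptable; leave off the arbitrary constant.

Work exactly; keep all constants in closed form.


The answer is -4*log(z + 2) - 5*log(z + 4) - 3*atan(z/2)/2.
Step 1. Decompose ∫((-9*z**3 - 29*z**2 - 54*z - 128)/(z**4 + 6*z**3 + 12*z**2 + 24*z + 32)) dz by partial fractions, (-9*z**3 - 29*z**2 - 54*z - 128)/(z**4 + 6*z**3 + 12*z**2 + 24*z + 32) = -3/(z**2 + 4) - 5/(z + 4) - 4/(z + 2): now ∫(-4/(z + 2)) dz + ∫(-5/(z + 4)) dz + ∫(-3/(z**2 + 4)) dz.
Step 2. Evaluate the standard form [assuming z > -4]: now -5*log(z + 4) + ∫(-4/(z + 2)) dz + ∫(-3/(z**2 + 4)) dz.
Step 3. Evaluate the standard form [assuming z > -2]: now -4*log(z + 2) - 5*log(z + 4) + ∫(-3/(z**2 + 4)) dz.
Step 4. Evaluate the standard form: now -4*log(z + 2) - 5*log(z + 4) - 3*atan(z/2)/2.
Answer: -4*log(z + 2) - 5*log(z + 4) - 3*atan(z/2)/2.


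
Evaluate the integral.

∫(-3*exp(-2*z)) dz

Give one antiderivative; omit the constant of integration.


Answer: 3*exp(-2*z)/2.


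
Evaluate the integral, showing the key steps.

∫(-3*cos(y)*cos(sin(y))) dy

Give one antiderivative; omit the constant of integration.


Step 1. Substitute u = sin(y), turning ∫(-3*cos(y)*cos(sin(y))) dy into ∫(-3*cos(u)) du: now ∫(-3*cos(u)) du.
Step 2. Evaluate the standard form: now -3*sin(u).
Step 3. Substitute back u = sin(y): now -3*sin(sin(y)).
Answer: -3*sin(sin(y)).


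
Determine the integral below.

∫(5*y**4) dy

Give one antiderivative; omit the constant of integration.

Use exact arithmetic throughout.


Answer: y**5.


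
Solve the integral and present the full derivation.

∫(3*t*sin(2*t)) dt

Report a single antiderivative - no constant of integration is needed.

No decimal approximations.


Step 1. Integrate ∫(3*t*sin(2*t)) dt by parts with u = t, dv = (3*sin(2*t)) dt, so v = -3*cos(2*t)/2: now -3*t*cos(2*t)/2 + ∫(3*cos(2*t)/2) dt.
Step 2. Evaluate the standard form: now -3*t*cos(2*t)/2 + 3*sin(2*t)/4.
Answer: -3*t*cos(2*t)/2 + 3*sin(2*t)/4.


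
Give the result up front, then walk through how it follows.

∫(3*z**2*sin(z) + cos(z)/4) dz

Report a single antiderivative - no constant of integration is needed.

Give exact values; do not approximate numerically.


The answer is -3*z**2*cos(z) + 6*z*sin(z) + sin(z)/4 + 6*cos(z).
Step 1. Rewrite: now ∫(3*z**2*sin(z)) dz + ∫(cos(z)/4) dz.
Step 2. Evaluate the standard form: now sin(z)/4 + ∫(3*z**2*sin(z)) dz.
Step 3. Integrate ∫(3*z**2*sin(z)) dz by parts with u = z**2, dv = (3*sin(z)) dz, so v = -3*cos(z): now -3*z**2*cos(z) + sin(z)/4 + ∫(6*z*cos(z)) dz.
Step 4. Integrate ∫(6*z*cos(z)) dz by parts with u = z, dv = (6*cos(z)) dz, so v = 6*sin(z): now -3*z**2*cos(z) + 6*z*sin(z) + sin(z)/4 + ∫(-6*sin(z)) dz.
Step 5. Evaluate the standard form: now -3*z**2*cos(z) + 6*z*sin(z) + sin(z)/4 + 6*cos(z).
Answer: -3*z**2*cos(z) + 6*z*sin(z) + sin(z)/4 + 6*cos(z).


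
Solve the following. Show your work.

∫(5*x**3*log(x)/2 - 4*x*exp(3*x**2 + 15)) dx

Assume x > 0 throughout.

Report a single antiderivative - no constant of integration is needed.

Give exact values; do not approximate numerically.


Step 1. Rewrite: now ∫(-4*x*exp(3*x**2 + 15)) dx + ∫(5*x**3*log(x)/2) dx.
Step 2. Integrate ∫(5*x**3*log(x)/2) dx by parts with u = log(x), dv = (5*x**3/2) dx, so v = 5*x**4/8 [assuming x > 0]: now 5*x**4*log(x)/8 + ∫(-5*x**3/8) dx + ∫(-4*x*exp(3*x**2 + 15)) dx.
Step 3. Evaluate the standard form: now 5*x**4*log(x)/8 - 5*x**4/32 + ∫(-4*x*exp(3*x**2 + 15)) dx.
Step 4. Substitute u = x**2 + 5, turning ∫(-4*x*exp(3*x**2 + 15)) dx into ∫(-2*exp(3*u)) du: now 5*x**4*log(x)/8 - 5*x**4/32 + ∫(-2*exp(3*u)) du.
Step 5. Evaluate the standard form: now 5*x**4*log(x)/8 - 5*x**4/32 - 2*exp(3*u)/3.
Step 6. Substitute back u = x**2 + 5: now 5*x**4*log(x)/8 - 5*x**4/32 - 2*exp(3*x**2 + 15)/3.
Answer: 5*x**4*log(x)/8 - 5*x**4/32 - 2*exp(3*x**2 + 15)/3.


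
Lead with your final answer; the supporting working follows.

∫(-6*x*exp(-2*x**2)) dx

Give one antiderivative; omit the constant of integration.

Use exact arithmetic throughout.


The answer is 3*exp(-2*x**2)/2.
Step 1. Substitute u = x**2, turning ∫(-6*x*exp(-2*x**2)) dx into ∫(-3*exp(-2*u)) du: now ∫(-3*exp(-2*u)) du.
Step 2. Evaluate the standard form: now 3*exp(-2*u)/2.
Step 3. Substitute back u = x**2: now 3*exp(-2*x**2)/2.
Answer: 3*exp(-2*x**2)/2.


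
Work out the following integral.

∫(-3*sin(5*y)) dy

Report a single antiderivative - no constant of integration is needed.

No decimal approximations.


Answer: 3*cos(5*y)/5.


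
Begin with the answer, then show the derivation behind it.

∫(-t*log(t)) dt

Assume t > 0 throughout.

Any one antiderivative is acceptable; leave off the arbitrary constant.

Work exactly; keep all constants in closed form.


The answer is -t**2*log(t)/2 + t**2/4.
Step 1. Integrate ∫(-t*log(t)) dt by parts with u = log(t), dv = (-t) dt, so v = -t**2/2 [assuming t > 0]: now -t**2*log(t)/2 + ∫(t/2) dt.
Step 2. Evaluate the standard form: now -t**2*log(t)/2 + t**2/4.
Answer: -t**2*log(t)/2 + t**2/4.


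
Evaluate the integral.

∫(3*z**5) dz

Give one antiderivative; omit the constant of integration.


Answer: z**6/2.


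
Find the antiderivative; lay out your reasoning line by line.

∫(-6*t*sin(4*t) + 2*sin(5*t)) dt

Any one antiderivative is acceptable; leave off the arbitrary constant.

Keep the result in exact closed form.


Step 1. Rewrite: now ∫(-6*t*sin(4*t)) dt + ∫(2*sin(5*t)) dt.
Step 2. Integrate ∫(-6*t*sin(4*t)) dt by parts with u = t, dv = (-6*sin(4*t)) dt, so v = 3*cos(4*t)/2: now 3*t*cos(4*t)/2 + ∫(2*sin(5*t)) dt + ∫(-3*cos(4*t)/2) dt.
Step 3. Evaluate the standard form: now 3*t*cos(4*t)/2 - 3*sin(4*t)/8 + ∫(2*sin(5*t)) dt.
Step 4. Evaluate the standard form: now 3*t*cos(4*t)/2 - 3*sin(4*t)/8 - 2*cos(5*t)/5.
Answer: 3*t*cos(4*t)/2 - 3*sin(4*t)/8 - 2*cos(5*t)/5.


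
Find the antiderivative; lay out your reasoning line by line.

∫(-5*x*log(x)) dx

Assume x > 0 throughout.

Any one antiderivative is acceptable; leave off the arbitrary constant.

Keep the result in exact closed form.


Step 1. Integrate ∫(-5*x*log(x)) dx by parts with u = log(x), dv = (-5*x) dx, so v = -5*x**2/2 [assuming x > 0]: now -5*x**2*log(x)/2 + ∫(5*x/2) dx.
Step 2. Evaluate the standard form: now -5*x**2*log(x)/2 + 5*x**2/4.
Answer: -5*x**2*log(x)/2 + 5*x**2/4.


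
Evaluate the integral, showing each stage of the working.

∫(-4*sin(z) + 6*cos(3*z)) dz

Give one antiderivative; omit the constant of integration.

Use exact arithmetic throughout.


Step 1. Rewrite: now ∫(-4*sin(z)) dz + ∫(6*cos(3*z)) dz.
Step 2. Evaluate the standard form: now 2*sin(3*z) + ∫(-4*sin(z)) dz.
Step 3. Evaluate the standard form: now 2*sin(3*z) + 4*cos(z).
Answer: 2*sin(3*z) + 4*cos(z).


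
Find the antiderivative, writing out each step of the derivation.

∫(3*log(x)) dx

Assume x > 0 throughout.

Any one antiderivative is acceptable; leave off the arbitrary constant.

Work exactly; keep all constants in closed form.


Step 1. Integrate ∫(3*log(x)) dx by parts with u = log(x), dv = (3) dx, so v = 3*x [assuming x > 0]: now 3*x*log(x) + ∫(-3) dx.
Step 2. Evaluate the standard form: now 3*x*log(x) - 3*x.
Answer: 3*x*log(x) - 3*x.
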